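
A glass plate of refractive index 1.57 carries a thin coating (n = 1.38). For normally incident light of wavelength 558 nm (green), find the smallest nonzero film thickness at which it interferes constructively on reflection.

202 nm

At the upper boundary (n = 1.0 to n = 1.38) the reflected ray undergoes a half-wave phase shift.
Ray reflecting at the bottom interface goes from n = 1.38 toward n = 1.57: a half-wave phase shift.
The two reflections carry the same phase change, so no net offset.
For bright reflection here: 2 n t = m λ.
Minimum nonzero at m = 1: t = λ / (2 n) = 558 / (2 × 1.38) = 202 nm.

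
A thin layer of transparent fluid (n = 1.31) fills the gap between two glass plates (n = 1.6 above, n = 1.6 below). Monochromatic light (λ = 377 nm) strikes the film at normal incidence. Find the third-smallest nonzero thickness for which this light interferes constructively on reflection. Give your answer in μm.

At the upper boundary (n = 1.6 to n = 1.31) the reflected ray undergoes no phase shift.
Bottom surface (1.31 → 1.6): reflection off a higher-index medium gives a half-wave phase shift.
Exactly one π shift → a net half-wave offset.
So the condition for constructive reflection is 2 n t = (m + ½) λ.
The third-smallest nonzero thickness corresponds to m = 2: t = (m + ½) λ / (2 n) = 2.50 × 377 / (2 × 1.31) = 360 nm.

0.360 μm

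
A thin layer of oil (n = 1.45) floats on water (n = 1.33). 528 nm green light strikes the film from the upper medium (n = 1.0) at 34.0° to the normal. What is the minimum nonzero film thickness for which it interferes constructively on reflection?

98.7 nm

At the upper boundary (n = 1.0 to n = 1.45) the reflected ray undergoes a half-wave phase shift.
Ray reflecting at the bottom interface goes from n = 1.45 toward n = 1.33: no phase shift.
Exactly one π shift → a net half-wave offset.
For bright reflection here: 2 n t cos θ_r = (m + ½) λ.
Snell's law: 1.0 sin 34.0° = 1.45 sin θ_r → sin θ_r = 0.386, cos θ_r = 0.923.
Minimum at m = 0: t = λ / (4 n cos θ_r) = 528 / (4 × 1.45 × 0.923) = 98.7 nm.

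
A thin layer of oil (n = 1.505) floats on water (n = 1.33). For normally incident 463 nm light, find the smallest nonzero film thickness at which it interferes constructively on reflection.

76.9 nm

At the upper boundary (n = 1.0 to n = 1.505) the reflected ray undergoes a half-wave phase shift.
Bottom surface (1.505 → 1.33): reflection off a lower-index medium gives no phase shift.
Exactly one π shift → a net half-wave offset.
With one net inversion, constructive interference in reflection requires 2 n t = (m + ½) λ.
Minimum at m = 0: t = λ / (4 n) = 463 / (4 × 1.505) = 76.9 nm.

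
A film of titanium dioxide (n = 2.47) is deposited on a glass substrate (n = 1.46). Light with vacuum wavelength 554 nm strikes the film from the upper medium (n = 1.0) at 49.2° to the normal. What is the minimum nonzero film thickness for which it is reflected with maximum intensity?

Ray reflecting at the top interface goes from n = 1.0 toward n = 2.47: a half-wave phase shift.
Ray reflecting at the bottom interface goes from n = 2.47 toward n = 1.46: no phase shift.
Net: one phase inversion between the two reflected rays.
So the condition for constructive reflection is 2 n t cos θ_r = (m + ½) λ.
Snell's law: 1.0 sin 49.2° = 2.47 sin θ_r → sin θ_r = 0.306, cos θ_r = 0.952.
Minimum at m = 0: t = λ / (4 n cos θ_r) = 554 / (4 × 2.47 × 0.952) = 58.9 nm.

58.9 nm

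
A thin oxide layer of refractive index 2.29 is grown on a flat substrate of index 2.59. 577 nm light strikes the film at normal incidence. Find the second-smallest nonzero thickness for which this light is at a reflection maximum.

252 nm

Ray reflecting at the top interface goes from n = 1.0 toward n = 2.29: a half-wave phase shift.
Ray reflecting at the bottom interface goes from n = 2.29 toward n = 2.59: a half-wave phase shift.
Net: no relative phase inversion (both shifts match).
With no net inversion, constructive interference in reflection requires 2 n t = m λ.
The second-smallest nonzero thickness corresponds to m = 2: t = m λ / (2 n) = 2.00 × 577 / (2 × 2.29) = 252 nm.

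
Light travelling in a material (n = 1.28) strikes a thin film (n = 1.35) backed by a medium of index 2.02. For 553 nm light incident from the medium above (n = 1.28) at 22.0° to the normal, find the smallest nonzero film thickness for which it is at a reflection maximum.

Ray reflecting at the top interface goes from n = 1.28 toward n = 1.35: a half-wave phase shift.
Bottom surface (1.35 → 2.02): reflection off a higher-index medium gives a half-wave phase shift.
The two reflections carry the same phase change, so no net offset.
So the condition for constructive reflection is 2 n t cos θ_r = m λ.
Snell's law: 1.28 sin 22.0° = 1.35 sin θ_r → sin θ_r = 0.355, cos θ_r = 0.935.
Minimum nonzero at m = 1: t = λ / (2 n cos θ_r) = 553 / (2 × 1.35 × 0.935) = 219 nm.

219 nm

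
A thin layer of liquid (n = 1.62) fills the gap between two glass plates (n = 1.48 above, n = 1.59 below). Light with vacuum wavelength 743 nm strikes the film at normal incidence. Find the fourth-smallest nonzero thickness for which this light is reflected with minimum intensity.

917 nm

At the upper boundary (n = 1.48 to n = 1.62) the reflected ray undergoes a half-wave phase shift.
At the lower boundary (n = 1.62 to n = 1.59) the reflected ray undergoes no phase shift.
Exactly one π shift → a net half-wave offset.
For dark reflection here: 2 n t = m λ.
The fourth-smallest nonzero thickness corresponds to m = 4: t = m λ / (2 n) = 4.00 × 743 / (2 × 1.62) = 917 nm.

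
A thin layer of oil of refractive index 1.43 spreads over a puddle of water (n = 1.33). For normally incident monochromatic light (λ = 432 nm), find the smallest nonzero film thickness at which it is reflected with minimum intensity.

Top surface (1.0 → 1.43): reflection off a higher-index medium gives a half-wave phase shift.
Bottom surface (1.43 → 1.33): reflection off a lower-index medium gives no phase shift.
The two reflections differ by half a wavelength.
So the condition for destructive reflection is 2 n t = m λ.
Minimum nonzero at m = 1: t = λ / (2 n) = 432 / (2 × 1.43) = 151 nm.

151 nm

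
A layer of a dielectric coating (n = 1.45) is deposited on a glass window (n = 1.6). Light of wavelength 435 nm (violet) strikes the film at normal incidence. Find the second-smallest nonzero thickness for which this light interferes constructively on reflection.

Ray reflecting at the top interface goes from n = 1.0 toward n = 1.45: a half-wave phase shift.
At the lower boundary (n = 1.45 to n = 1.6) the reflected ray undergoes a half-wave phase shift.
Zero or two π shifts → no net half-wave offset.
For strong reflection here: 2 n t = m λ.
The second-smallest nonzero thickness corresponds to m = 2: t = m λ / (2 n) = 2.00 × 435 / (2 × 1.45) = 300 nm.

300 nm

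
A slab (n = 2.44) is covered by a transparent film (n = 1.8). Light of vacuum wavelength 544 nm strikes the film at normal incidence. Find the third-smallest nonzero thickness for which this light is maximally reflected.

453 nm

Ray reflecting at the top interface goes from n = 1.0 toward n = 1.8: a half-wave phase shift.
Ray reflecting at the bottom interface goes from n = 1.8 toward n = 2.44: a half-wave phase shift.
Net: no relative phase inversion (both shifts match).
For maximum reflection here: 2 n t = m λ.
The third-smallest nonzero thickness corresponds to m = 3: t = m λ / (2 n) = 3.00 × 544 / (2 × 1.8) = 453 nm.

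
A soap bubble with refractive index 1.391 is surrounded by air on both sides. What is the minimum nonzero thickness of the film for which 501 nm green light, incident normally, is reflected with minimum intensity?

At the upper boundary (n = 1.0 to n = 1.391) the reflected ray undergoes a half-wave phase shift.
Ray reflecting at the bottom interface goes from n = 1.391 toward n = 1.0: no phase shift.
The two reflections differ by half a wavelength.
So the condition for destructive reflection is 2 n t = m λ.
Minimum nonzero at m = 1: t = λ / (2 n) = 501 / (2 × 1.391) = 180 nm.

180 nm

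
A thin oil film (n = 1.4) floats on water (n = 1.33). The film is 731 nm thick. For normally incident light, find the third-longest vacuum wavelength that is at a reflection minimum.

At the upper boundary (n = 1.0 to n = 1.4) the reflected ray undergoes a half-wave phase shift.
Bottom surface (1.4 → 1.33): reflection off a lower-index medium gives no phase shift.
Net: one phase inversion between the two reflected rays.
For minimum reflection here: 2 n t = m λ.
λ = 2 n t / m. The third-longest wavelength is m = 3: λ = 2 × 1.4 × 731 / 3.00 = 682 nm.

682 nm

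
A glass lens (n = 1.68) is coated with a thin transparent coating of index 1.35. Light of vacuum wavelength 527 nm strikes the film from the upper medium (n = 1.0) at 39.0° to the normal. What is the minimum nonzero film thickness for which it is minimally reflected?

110 nm

Top surface (1.0 → 1.35): reflection off a higher-index medium gives a half-wave phase shift.
Ray reflecting at the bottom interface goes from n = 1.35 toward n = 1.68: a half-wave phase shift.
Zero or two π shifts → no net half-wave offset.
So the condition for destructive reflection is 2 n t cos θ_r = (m + ½) λ.
Snell's law: 1.0 sin 39.0° = 1.35 sin θ_r → sin θ_r = 0.466, cos θ_r = 0.885.
Minimum at m = 0: t = λ / (4 n cos θ_r) = 527 / (4 × 1.35 × 0.885) = 110 nm.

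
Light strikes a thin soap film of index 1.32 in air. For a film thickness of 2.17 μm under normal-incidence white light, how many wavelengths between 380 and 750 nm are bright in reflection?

Ray reflecting at the top interface goes from n = 1.0 toward n = 1.32: a half-wave phase shift.
Ray reflecting at the bottom interface goes from n = 1.32 toward n = 1.0: no phase shift.
The two reflections differ by half a wavelength.
With one net inversion, constructive interference in reflection requires 2 n t = (m + ½) λ.
λ = 2 n t / (m + ½) = 5729 / (m + ½) nm.
m=7: 764 nm (IR); m=8: 674 nm (visible); m=9: 603 nm (visible); m=10: 546 nm (visible); m=11: 498 nm (visible); m=12: 458 nm (visible); m=13: 424 nm (visible); m=14: 395 nm (visible); m=15: 370 nm (UV).

7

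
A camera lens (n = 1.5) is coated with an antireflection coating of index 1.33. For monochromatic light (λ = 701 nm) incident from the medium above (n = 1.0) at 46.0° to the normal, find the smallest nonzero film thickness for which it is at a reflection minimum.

At the upper boundary (n = 1.0 to n = 1.33) the reflected ray undergoes a half-wave phase shift.
At the lower boundary (n = 1.33 to n = 1.5) the reflected ray undergoes a half-wave phase shift.
Net: no relative phase inversion (both shifts match).
For minimum reflection here: 2 n t cos θ_r = (m + ½) λ.
Snell's law: 1.0 sin 46.0° = 1.33 sin θ_r → sin θ_r = 0.541, cos θ_r = 0.841.
Minimum at m = 0: t = λ / (4 n cos θ_r) = 701 / (4 × 1.33 × 0.841) = 157 nm.

157 nm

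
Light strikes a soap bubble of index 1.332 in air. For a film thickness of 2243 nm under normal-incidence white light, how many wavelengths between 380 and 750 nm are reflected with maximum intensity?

8

At the upper boundary (n = 1.0 to n = 1.332) the reflected ray undergoes a half-wave phase shift.
Bottom surface (1.332 → 1.0): reflection off a lower-index medium gives no phase shift.
Exactly one π shift → a net half-wave offset.
For maximum reflection here: 2 n t = (m + ½) λ.
λ = 2 n t / (m + ½) = 5975 / (m + ½) nm.
m=7: 797 nm (IR); m=8: 703 nm (visible); m=9: 629 nm (visible); m=10: 569 nm (visible); m=11: 520 nm (visible); m=12: 478 nm (visible); m=13: 443 nm (visible); m=14: 412 nm (visible); m=15: 386 nm (visible); m=16: 362 nm (UV).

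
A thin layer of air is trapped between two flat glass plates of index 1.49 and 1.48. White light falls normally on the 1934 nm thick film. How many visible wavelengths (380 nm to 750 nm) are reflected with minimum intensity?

5

At the upper boundary (n = 1.49 to n = 1.0) the reflected ray undergoes no phase shift.
At the lower boundary (n = 1.0 to n = 1.48) the reflected ray undergoes a half-wave phase shift.
The two reflections differ by half a wavelength.
For weak reflection here: 2 n t = m λ.
λ = 2 n t / m = 3868 / m nm.
m=5: 774 nm (IR); m=6: 645 nm (visible); m=7: 553 nm (visible); m=8: 484 nm (visible); m=9: 430 nm (visible); m=10: 387 nm (visible); m=11: 352 nm (UV).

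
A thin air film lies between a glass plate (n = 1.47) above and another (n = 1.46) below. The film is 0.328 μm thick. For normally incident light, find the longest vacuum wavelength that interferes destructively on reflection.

656 nm

Top surface (1.47 → 1.0): reflection off a lower-index medium gives no phase shift.
At the lower boundary (n = 1.0 to n = 1.46) the reflected ray undergoes a half-wave phase shift.
The two reflections differ by half a wavelength.
So the condition for destructive reflection is 2 n t = m λ.
λ = 2 n t / m. The longest wavelength is m = 1: λ = 2 × 1.0 × 328 / 1.00 = 656 nm.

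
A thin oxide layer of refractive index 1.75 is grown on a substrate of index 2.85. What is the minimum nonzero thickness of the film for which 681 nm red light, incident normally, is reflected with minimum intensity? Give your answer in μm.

Top surface (1.0 → 1.75): reflection off a higher-index medium gives a half-wave phase shift.
At the lower boundary (n = 1.75 to n = 2.85) the reflected ray undergoes a half-wave phase shift.
Zero or two π shifts → no net half-wave offset.
So the condition for destructive reflection is 2 n t = (m + ½) λ.
Minimum at m = 0: t = λ / (4 n) = 681 / (4 × 1.75) = 97.3 nm.

0.0973 μm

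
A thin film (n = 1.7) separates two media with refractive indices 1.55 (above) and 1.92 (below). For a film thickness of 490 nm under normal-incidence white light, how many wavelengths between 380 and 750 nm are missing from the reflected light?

Top surface (1.55 → 1.7): reflection off a higher-index medium gives a half-wave phase shift.
At the lower boundary (n = 1.7 to n = 1.92) the reflected ray undergoes a half-wave phase shift.
Net: no relative phase inversion (both shifts match).
So the condition for destructive reflection is 2 n t = (m + ½) λ.
λ = 2 n t / (m + ½) = 1666 / (m + ½) nm.
m=1: 1111 nm (IR); m=2: 666 nm (visible); m=3: 476 nm (visible); m=4: 370 nm (UV).

2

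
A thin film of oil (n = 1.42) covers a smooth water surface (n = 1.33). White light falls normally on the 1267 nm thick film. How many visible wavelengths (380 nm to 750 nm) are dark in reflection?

5

At the upper boundary (n = 1.0 to n = 1.42) the reflected ray undergoes a half-wave phase shift.
Ray reflecting at the bottom interface goes from n = 1.42 toward n = 1.33: no phase shift.
Exactly one π shift → a net half-wave offset.
So the condition for destructive reflection is 2 n t = m λ.
λ = 2 n t / m = 3598 / m nm.
m=4: 900 nm (IR); m=5: 720 nm (visible); m=6: 600 nm (visible); m=7: 514 nm (visible); m=8: 450 nm (visible); m=9: 400 nm (visible); m=10: 360 nm (UV).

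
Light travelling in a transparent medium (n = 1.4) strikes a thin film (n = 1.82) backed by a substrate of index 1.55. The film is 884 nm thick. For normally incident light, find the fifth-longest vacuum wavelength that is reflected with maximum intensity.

Top surface (1.4 → 1.82): reflection off a higher-index medium gives a half-wave phase shift.
At the lower boundary (n = 1.82 to n = 1.55) the reflected ray undergoes no phase shift.
The two reflections differ by half a wavelength.
So the condition for constructive reflection is 2 n t = (m + ½) λ.
λ = 2 n t / (m + ½). The fifth-longest wavelength is m = 4: λ = 2 × 1.82 × 884 / 4.50 = 715 nm.

715 nm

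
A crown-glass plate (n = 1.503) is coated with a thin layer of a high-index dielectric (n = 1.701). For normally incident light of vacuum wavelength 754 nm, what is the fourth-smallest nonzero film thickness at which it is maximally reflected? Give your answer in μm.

0.776 μm

Top surface (1.0 → 1.701): reflection off a higher-index medium gives a half-wave phase shift.
Bottom surface (1.701 → 1.503): reflection off a lower-index medium gives no phase shift.
Exactly one π shift → a net half-wave offset.
With one net inversion, constructive interference in reflection requires 2 n t = (m + ½) λ.
The fourth-smallest nonzero thickness corresponds to m = 3: t = (m + ½) λ / (2 n) = 3.50 × 754 / (2 × 1.701) = 776 nm.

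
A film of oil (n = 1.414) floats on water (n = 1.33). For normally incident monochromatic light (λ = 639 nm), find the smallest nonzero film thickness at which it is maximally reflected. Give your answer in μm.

Top surface (1.0 → 1.414): reflection off a higher-index medium gives a half-wave phase shift.
At the lower boundary (n = 1.414 to n = 1.33) the reflected ray undergoes no phase shift.
Net: one phase inversion between the two reflected rays.
With one net inversion, constructive interference in reflection requires 2 n t = (m + ½) λ.
Minimum at m = 0: t = λ / (4 n) = 639 / (4 × 1.414) = 113 nm.

0.113 μm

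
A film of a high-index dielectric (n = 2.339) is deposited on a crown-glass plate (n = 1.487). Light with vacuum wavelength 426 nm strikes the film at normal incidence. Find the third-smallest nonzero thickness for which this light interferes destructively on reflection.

Ray reflecting at the top interface goes from n = 1.0 toward n = 2.339: a half-wave phase shift.
Ray reflecting at the bottom interface goes from n = 2.339 toward n = 1.487: no phase shift.
Exactly one π shift → a net half-wave offset.
So the condition for destructive reflection is 2 n t = m λ.
The third-smallest nonzero thickness corresponds to m = 3: t = m λ / (2 n) = 3.00 × 426 / (2 × 2.339) = 273 nm.

273 nm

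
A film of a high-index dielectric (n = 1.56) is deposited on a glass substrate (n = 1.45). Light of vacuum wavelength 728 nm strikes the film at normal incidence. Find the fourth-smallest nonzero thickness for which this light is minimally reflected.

933 nm

At the upper boundary (n = 1.0 to n = 1.56) the reflected ray undergoes a half-wave phase shift.
At the lower boundary (n = 1.56 to n = 1.45) the reflected ray undergoes no phase shift.
The two reflections differ by half a wavelength.
So the condition for destructive reflection is 2 n t = m λ.
The fourth-smallest nonzero thickness corresponds to m = 4: t = m λ / (2 n) = 4.00 × 728 / (2 × 1.56) = 933 nm.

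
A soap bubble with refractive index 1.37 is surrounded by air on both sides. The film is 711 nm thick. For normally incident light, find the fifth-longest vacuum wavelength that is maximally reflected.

433 nm

At the upper boundary (n = 1.0 to n = 1.37) the reflected ray undergoes a half-wave phase shift.
Ray reflecting at the bottom interface goes from n = 1.37 toward n = 1.0: no phase shift.
Exactly one π shift → a net half-wave offset.
So the condition for constructive reflection is 2 n t = (m + ½) λ.
λ = 2 n t / (m + ½). The fifth-longest wavelength is m = 4: λ = 2 × 1.37 × 711 / 4.50 = 433 nm.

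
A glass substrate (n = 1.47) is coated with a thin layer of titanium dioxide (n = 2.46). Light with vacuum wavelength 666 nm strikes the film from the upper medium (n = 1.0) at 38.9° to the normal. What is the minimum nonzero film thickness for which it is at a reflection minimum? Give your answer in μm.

0.140 μm

Top surface (1.0 → 2.46): reflection off a higher-index medium gives a half-wave phase shift.
Bottom surface (2.46 → 1.47): reflection off a lower-index medium gives no phase shift.
Exactly one π shift → a net half-wave offset.
So the condition for destructive reflection is 2 n t cos θ_r = m λ.
Snell's law: 1.0 sin 38.9° = 2.46 sin θ_r → sin θ_r = 0.255, cos θ_r = 0.967.
Minimum nonzero at m = 1: t = λ / (2 n cos θ_r) = 666 / (2 × 2.46 × 0.967) = 140 nm.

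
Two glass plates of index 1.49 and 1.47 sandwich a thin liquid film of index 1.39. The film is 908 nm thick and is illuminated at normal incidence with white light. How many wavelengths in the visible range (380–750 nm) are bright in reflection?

4

Top surface (1.49 → 1.39): reflection off a lower-index medium gives no phase shift.
Bottom surface (1.39 → 1.47): reflection off a higher-index medium gives a half-wave phase shift.
Net: one phase inversion between the two reflected rays.
For maximum reflection here: 2 n t = (m + ½) λ.
λ = 2 n t / (m + ½) = 2524 / (m + ½) nm.
m=2: 1010 nm (IR); m=3: 721 nm (visible); m=4: 561 nm (visible); m=5: 459 nm (visible); m=6: 388 nm (visible); m=7: 337 nm (UV).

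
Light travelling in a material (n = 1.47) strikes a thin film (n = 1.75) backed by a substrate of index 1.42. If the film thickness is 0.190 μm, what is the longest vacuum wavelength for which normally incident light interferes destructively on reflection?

Ray reflecting at the top interface goes from n = 1.47 toward n = 1.75: a half-wave phase shift.
At the lower boundary (n = 1.75 to n = 1.42) the reflected ray undergoes no phase shift.
Exactly one π shift → a net half-wave offset.
For minimum reflection here: 2 n t = m λ.
λ = 2 n t / m. The longest wavelength is m = 1: λ = 2 × 1.75 × 190 / 1.00 = 665 nm.

665 nm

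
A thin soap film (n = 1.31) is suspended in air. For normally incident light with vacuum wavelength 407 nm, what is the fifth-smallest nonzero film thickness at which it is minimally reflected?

777 nm

At the upper boundary (n = 1.0 to n = 1.31) the reflected ray undergoes a half-wave phase shift.
Ray reflecting at the bottom interface goes from n = 1.31 toward n = 1.0: no phase shift.
The two reflections differ by half a wavelength.
So the condition for destructive reflection is 2 n t = m λ.
The fifth-smallest nonzero thickness corresponds to m = 5: t = m λ / (2 n) = 5.00 × 407 / (2 × 1.31) = 777 nm.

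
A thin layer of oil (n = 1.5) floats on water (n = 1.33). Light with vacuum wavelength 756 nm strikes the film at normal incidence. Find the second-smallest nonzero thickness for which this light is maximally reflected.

Ray reflecting at the top interface goes from n = 1.0 toward n = 1.5: a half-wave phase shift.
At the lower boundary (n = 1.5 to n = 1.33) the reflected ray undergoes no phase shift.
The two reflections differ by half a wavelength.
With one net inversion, constructive interference in reflection requires 2 n t = (m + ½) λ.
The second-smallest nonzero thickness corresponds to m = 1: t = (m + ½) λ / (2 n) = 1.50 × 756 / (2 × 1.5) = 378 nm.

378 nm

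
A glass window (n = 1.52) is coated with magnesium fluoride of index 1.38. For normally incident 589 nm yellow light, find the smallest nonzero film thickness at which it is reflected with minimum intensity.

Top surface (1.0 → 1.38): reflection off a higher-index medium gives a half-wave phase shift.
At the lower boundary (n = 1.38 to n = 1.52) the reflected ray undergoes a half-wave phase shift.
Zero or two π shifts → no net half-wave offset.
For dark reflection here: 2 n t = (m + ½) λ.
Minimum at m = 0: t = λ / (4 n) = 589 / (4 × 1.38) = 107 nm.

107 nm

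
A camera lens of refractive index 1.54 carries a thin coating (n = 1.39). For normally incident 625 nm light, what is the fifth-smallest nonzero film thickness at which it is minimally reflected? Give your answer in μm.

Ray reflecting at the top interface goes from n = 1.0 toward n = 1.39: a half-wave phase shift.
Ray reflecting at the bottom interface goes from n = 1.39 toward n = 1.54: a half-wave phase shift.
Net: no relative phase inversion (both shifts match).
For minimum reflection here: 2 n t = (m + ½) λ.
The fifth-smallest nonzero thickness corresponds to m = 4: t = (m + ½) λ / (2 n) = 4.50 × 625 / (2 × 1.39) = 1012 nm.

1.01 μm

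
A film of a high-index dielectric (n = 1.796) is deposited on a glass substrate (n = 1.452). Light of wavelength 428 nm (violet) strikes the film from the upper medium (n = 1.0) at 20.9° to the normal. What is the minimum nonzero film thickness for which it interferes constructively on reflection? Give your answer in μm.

0.0608 μm

Top surface (1.0 → 1.796): reflection off a higher-index medium gives a half-wave phase shift.
Bottom surface (1.796 → 1.452): reflection off a lower-index medium gives no phase shift.
Net: one phase inversion between the two reflected rays.
With one net inversion, constructive interference in reflection requires 2 n t cos θ_r = (m + ½) λ.
Snell's law: 1.0 sin 20.9° = 1.796 sin θ_r → sin θ_r = 0.199, cos θ_r = 0.980.
Minimum at m = 0: t = λ / (4 n cos θ_r) = 428 / (4 × 1.796 × 0.980) = 60.8 nm.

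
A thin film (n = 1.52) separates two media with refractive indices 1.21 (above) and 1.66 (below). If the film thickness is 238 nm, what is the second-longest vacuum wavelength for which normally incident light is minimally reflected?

Top surface (1.21 → 1.52): reflection off a higher-index medium gives a half-wave phase shift.
Bottom surface (1.52 → 1.66): reflection off a higher-index medium gives a half-wave phase shift.
Zero or two π shifts → no net half-wave offset.
With no net inversion, destructive interference in reflection requires 2 n t = (m + ½) λ.
λ = 2 n t / (m + ½). The second-longest wavelength is m = 1: λ = 2 × 1.52 × 238 / 1.50 = 482 nm.

482 nm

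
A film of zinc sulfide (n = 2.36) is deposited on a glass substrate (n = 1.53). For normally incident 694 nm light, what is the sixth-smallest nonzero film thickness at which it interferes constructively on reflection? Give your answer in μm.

0.809 μm

Top surface (1.0 → 2.36): reflection off a higher-index medium gives a half-wave phase shift.
At the lower boundary (n = 2.36 to n = 1.53) the reflected ray undergoes no phase shift.
Net: one phase inversion between the two reflected rays.
For maximum reflection here: 2 n t = (m + ½) λ.
The sixth-smallest nonzero thickness corresponds to m = 5: t = (m + ½) λ / (2 n) = 5.50 × 694 / (2 × 2.36) = 809 nm.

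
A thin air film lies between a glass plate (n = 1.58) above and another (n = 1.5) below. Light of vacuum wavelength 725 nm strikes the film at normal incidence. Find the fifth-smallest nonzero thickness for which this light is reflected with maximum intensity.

1631 nm

At the upper boundary (n = 1.58 to n = 1.0) the reflected ray undergoes no phase shift.
Bottom surface (1.0 → 1.5): reflection off a higher-index medium gives a half-wave phase shift.
Net: one phase inversion between the two reflected rays.
With one net inversion, constructive interference in reflection requires 2 n t = (m + ½) λ.
The fifth-smallest nonzero thickness corresponds to m = 4: t = (m + ½) λ / (2 n) = 4.50 × 725 / (2 × 1.0) = 1631 nm.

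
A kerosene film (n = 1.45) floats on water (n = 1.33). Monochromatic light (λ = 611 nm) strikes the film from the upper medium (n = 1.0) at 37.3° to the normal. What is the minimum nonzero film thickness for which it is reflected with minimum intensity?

232 nm

Ray reflecting at the top interface goes from n = 1.0 toward n = 1.45: a half-wave phase shift.
At the lower boundary (n = 1.45 to n = 1.33) the reflected ray undergoes no phase shift.
Net: one phase inversion between the two reflected rays.
So the condition for destructive reflection is 2 n t cos θ_r = m λ.
Snell's law: 1.0 sin 37.3° = 1.45 sin θ_r → sin θ_r = 0.418, cos θ_r = 0.908.
Minimum nonzero at m = 1: t = λ / (2 n cos θ_r) = 611 / (2 × 1.45 × 0.908) = 232 nm.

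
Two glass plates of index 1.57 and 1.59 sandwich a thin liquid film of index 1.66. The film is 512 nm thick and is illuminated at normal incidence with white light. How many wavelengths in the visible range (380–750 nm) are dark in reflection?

2

Ray reflecting at the top interface goes from n = 1.57 toward n = 1.66: a half-wave phase shift.
Bottom surface (1.66 → 1.59): reflection off a lower-index medium gives no phase shift.
The two reflections differ by half a wavelength.
For minimum reflection here: 2 n t = m λ.
λ = 2 n t / m = 1700 / m nm.
m=2: 850 nm (IR); m=3: 567 nm (visible); m=4: 425 nm (visible); m=5: 340 nm (UV).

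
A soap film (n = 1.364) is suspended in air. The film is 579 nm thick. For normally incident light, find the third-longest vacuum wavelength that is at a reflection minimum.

At the upper boundary (n = 1.0 to n = 1.364) the reflected ray undergoes a half-wave phase shift.
Ray reflecting at the bottom interface goes from n = 1.364 toward n = 1.0: no phase shift.
Exactly one π shift → a net half-wave offset.
For dark reflection here: 2 n t = m λ.
λ = 2 n t / m. The third-longest wavelength is m = 3: λ = 2 × 1.364 × 579 / 3.00 = 527 nm.

527 nm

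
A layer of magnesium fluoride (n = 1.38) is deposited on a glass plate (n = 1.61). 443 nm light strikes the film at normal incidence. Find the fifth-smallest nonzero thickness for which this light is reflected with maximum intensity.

Top surface (1.0 → 1.38): reflection off a higher-index medium gives a half-wave phase shift.
At the lower boundary (n = 1.38 to n = 1.61) the reflected ray undergoes a half-wave phase shift.
Zero or two π shifts → no net half-wave offset.
So the condition for constructive reflection is 2 n t = m λ.
The fifth-smallest nonzero thickness corresponds to m = 5: t = m λ / (2 n) = 5.00 × 443 / (2 × 1.38) = 803 nm.

803 nm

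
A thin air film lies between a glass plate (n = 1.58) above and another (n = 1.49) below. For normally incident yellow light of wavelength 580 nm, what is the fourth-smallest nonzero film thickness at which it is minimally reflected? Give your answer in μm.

Ray reflecting at the top interface goes from n = 1.58 toward n = 1.0: no phase shift.
Bottom surface (1.0 → 1.49): reflection off a higher-index medium gives a half-wave phase shift.
Net: one phase inversion between the two reflected rays.
So the condition for destructive reflection is 2 n t = m λ.
The fourth-smallest nonzero thickness corresponds to m = 4: t = m λ / (2 n) = 4.00 × 580 / (2 × 1.0) = 1160 nm.

1.16 μm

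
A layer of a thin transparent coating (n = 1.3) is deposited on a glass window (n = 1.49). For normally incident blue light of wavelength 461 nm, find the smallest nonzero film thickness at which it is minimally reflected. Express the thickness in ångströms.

887 Å

At the upper boundary (n = 1.0 to n = 1.3) the reflected ray undergoes a half-wave phase shift.
At the lower boundary (n = 1.3 to n = 1.49) the reflected ray undergoes a half-wave phase shift.
The two reflections carry the same phase change, so no net offset.
With no net inversion, destructive interference in reflection requires 2 n t = (m + ½) λ.
Minimum at m = 0: t = λ / (4 n) = 461 / (4 × 1.3) = 88.7 nm.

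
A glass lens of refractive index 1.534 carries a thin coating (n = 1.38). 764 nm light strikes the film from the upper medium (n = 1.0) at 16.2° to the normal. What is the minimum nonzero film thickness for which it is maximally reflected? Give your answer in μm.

0.283 μm

Ray reflecting at the top interface goes from n = 1.0 toward n = 1.38: a half-wave phase shift.
At the lower boundary (n = 1.38 to n = 1.534) the reflected ray undergoes a half-wave phase shift.
Net: no relative phase inversion (both shifts match).
For strong reflection here: 2 n t cos θ_r = m λ.
Snell's law: 1.0 sin 16.2° = 1.38 sin θ_r → sin θ_r = 0.202, cos θ_r = 0.979.
Minimum nonzero at m = 1: t = λ / (2 n cos θ_r) = 764 / (2 × 1.38 × 0.979) = 283 nm.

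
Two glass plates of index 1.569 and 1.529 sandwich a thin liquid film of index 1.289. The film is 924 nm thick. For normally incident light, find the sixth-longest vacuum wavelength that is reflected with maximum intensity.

433 nm

Top surface (1.569 → 1.289): reflection off a lower-index medium gives no phase shift.
Bottom surface (1.289 → 1.529): reflection off a higher-index medium gives a half-wave phase shift.
Exactly one π shift → a net half-wave offset.
With one net inversion, constructive interference in reflection requires 2 n t = (m + ½) λ.
λ = 2 n t / (m + ½). The sixth-longest wavelength is m = 5: λ = 2 × 1.289 × 924 / 5.50 = 433 nm.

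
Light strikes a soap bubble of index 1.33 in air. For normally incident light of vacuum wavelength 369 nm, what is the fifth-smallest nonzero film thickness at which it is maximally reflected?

624 nm

Top surface (1.0 → 1.33): reflection off a higher-index medium gives a half-wave phase shift.
Ray reflecting at the bottom interface goes from n = 1.33 toward n = 1.0: no phase shift.
The two reflections differ by half a wavelength.
So the condition for constructive reflection is 2 n t = (m + ½) λ.
The fifth-smallest nonzero thickness corresponds to m = 4: t = (m + ½) λ / (2 n) = 4.50 × 369 / (2 × 1.33) = 624 nm.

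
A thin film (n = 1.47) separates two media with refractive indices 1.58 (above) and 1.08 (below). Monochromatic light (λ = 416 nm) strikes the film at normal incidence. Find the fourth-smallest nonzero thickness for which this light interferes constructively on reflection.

Ray reflecting at the top interface goes from n = 1.58 toward n = 1.47: no phase shift.
Bottom surface (1.47 → 1.08): reflection off a lower-index medium gives no phase shift.
Zero or two π shifts → no net half-wave offset.
For bright reflection here: 2 n t = m λ.
The fourth-smallest nonzero thickness corresponds to m = 4: t = m λ / (2 n) = 4.00 × 416 / (2 × 1.47) = 566 nm.

566 nm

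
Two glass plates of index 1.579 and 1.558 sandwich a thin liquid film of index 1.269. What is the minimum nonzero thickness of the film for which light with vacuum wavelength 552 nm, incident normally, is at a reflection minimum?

217 nm

Ray reflecting at the top interface goes from n = 1.579 toward n = 1.269: no phase shift.
Ray reflecting at the bottom interface goes from n = 1.269 toward n = 1.558: a half-wave phase shift.
Net: one phase inversion between the two reflected rays.
With one net inversion, destructive interference in reflection requires 2 n t = m λ.
Minimum nonzero at m = 1: t = λ / (2 n) = 552 / (2 × 1.269) = 217 nm.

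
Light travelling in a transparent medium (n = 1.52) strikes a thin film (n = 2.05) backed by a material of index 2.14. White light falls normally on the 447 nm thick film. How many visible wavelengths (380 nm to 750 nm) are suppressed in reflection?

3

Top surface (1.52 → 2.05): reflection off a higher-index medium gives a half-wave phase shift.
Bottom surface (2.05 → 2.14): reflection off a higher-index medium gives a half-wave phase shift.
The two reflections carry the same phase change, so no net offset.
So the condition for destructive reflection is 2 n t = (m + ½) λ.
λ = 2 n t / (m + ½) = 1833 / (m + ½) nm.
m=1: 1222 nm (IR); m=2: 733 nm (visible); m=3: 524 nm (visible); m=4: 407 nm (visible); m=5: 333 nm (UV).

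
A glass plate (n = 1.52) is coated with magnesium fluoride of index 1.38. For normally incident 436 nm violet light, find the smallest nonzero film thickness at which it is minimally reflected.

At the upper boundary (n = 1.0 to n = 1.38) the reflected ray undergoes a half-wave phase shift.
Bottom surface (1.38 → 1.52): reflection off a higher-index medium gives a half-wave phase shift.
Net: no relative phase inversion (both shifts match).
For minimum reflection here: 2 n t = (m + ½) λ.
Minimum at m = 0: t = λ / (4 n) = 436 / (4 × 1.38) = 79.0 nm.

79.0 nm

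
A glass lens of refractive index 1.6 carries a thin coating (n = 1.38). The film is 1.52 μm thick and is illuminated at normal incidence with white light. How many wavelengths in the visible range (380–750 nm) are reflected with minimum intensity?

Top surface (1.0 → 1.38): reflection off a higher-index medium gives a half-wave phase shift.
Bottom surface (1.38 → 1.6): reflection off a higher-index medium gives a half-wave phase shift.
The two reflections carry the same phase change, so no net offset.
So the condition for destructive reflection is 2 n t = (m + ½) λ.
λ = 2 n t / (m + ½) = 4195 / (m + ½) nm.
m=5: 763 nm (IR); m=6: 645 nm (visible); m=7: 559 nm (visible); m=8: 494 nm (visible); m=9: 442 nm (visible); m=10: 400 nm (visible); m=11: 365 nm (UV).

5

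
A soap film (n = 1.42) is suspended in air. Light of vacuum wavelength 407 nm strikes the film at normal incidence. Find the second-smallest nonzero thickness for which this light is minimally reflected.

Top surface (1.0 → 1.42): reflection off a higher-index medium gives a half-wave phase shift.
Bottom surface (1.42 → 1.0): reflection off a lower-index medium gives no phase shift.
The two reflections differ by half a wavelength.
So the condition for destructive reflection is 2 n t = m λ.
The second-smallest nonzero thickness corresponds to m = 2: t = m λ / (2 n) = 2.00 × 407 / (2 × 1.42) = 287 nm.

287 nm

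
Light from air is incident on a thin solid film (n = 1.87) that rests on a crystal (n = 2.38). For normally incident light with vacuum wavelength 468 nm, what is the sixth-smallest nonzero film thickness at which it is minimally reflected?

688 nm

Top surface (1.0 → 1.87): reflection off a higher-index medium gives a half-wave phase shift.
Bottom surface (1.87 → 2.38): reflection off a higher-index medium gives a half-wave phase shift.
The two reflections carry the same phase change, so no net offset.
So the condition for destructive reflection is 2 n t = (m + ½) λ.
The sixth-smallest nonzero thickness corresponds to m = 5: t = (m + ½) λ / (2 n) = 5.50 × 468 / (2 × 1.87) = 688 nm.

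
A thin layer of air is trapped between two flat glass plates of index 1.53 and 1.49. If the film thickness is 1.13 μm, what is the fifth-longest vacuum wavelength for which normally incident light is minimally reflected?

452 nm

Top surface (1.53 → 1.0): reflection off a lower-index medium gives no phase shift.
Ray reflecting at the bottom interface goes from n = 1.0 toward n = 1.49: a half-wave phase shift.
Exactly one π shift → a net half-wave offset.
So the condition for destructive reflection is 2 n t = m λ.
λ = 2 n t / m. The fifth-longest wavelength is m = 5: λ = 2 × 1.0 × 1130 / 5.00 = 452 nm.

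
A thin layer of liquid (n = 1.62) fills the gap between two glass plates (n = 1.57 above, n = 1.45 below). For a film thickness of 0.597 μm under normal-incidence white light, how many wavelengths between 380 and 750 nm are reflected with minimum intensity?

3

Top surface (1.57 → 1.62): reflection off a higher-index medium gives a half-wave phase shift.
At the lower boundary (n = 1.62 to n = 1.45) the reflected ray undergoes no phase shift.
Exactly one π shift → a net half-wave offset.
With one net inversion, destructive interference in reflection requires 2 n t = m λ.
λ = 2 n t / m = 1934 / m nm.
m=2: 967 nm (IR); m=3: 645 nm (visible); m=4: 484 nm (visible); m=5: 387 nm (visible); m=6: 322 nm (UV).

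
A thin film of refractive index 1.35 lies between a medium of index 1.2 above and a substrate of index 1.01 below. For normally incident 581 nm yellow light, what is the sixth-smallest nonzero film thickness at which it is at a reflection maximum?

1184 nm

Ray reflecting at the top interface goes from n = 1.2 toward n = 1.35: a half-wave phase shift.
At the lower boundary (n = 1.35 to n = 1.01) the reflected ray undergoes no phase shift.
The two reflections differ by half a wavelength.
For strong reflection here: 2 n t = (m + ½) λ.
The sixth-smallest nonzero thickness corresponds to m = 5: t = (m + ½) λ / (2 n) = 5.50 × 581 / (2 × 1.35) = 1184 nm.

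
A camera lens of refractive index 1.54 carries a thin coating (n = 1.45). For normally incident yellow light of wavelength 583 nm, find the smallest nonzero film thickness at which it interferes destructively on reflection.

At the upper boundary (n = 1.0 to n = 1.45) the reflected ray undergoes a half-wave phase shift.
At the lower boundary (n = 1.45 to n = 1.54) the reflected ray undergoes a half-wave phase shift.
Net: no relative phase inversion (both shifts match).
With no net inversion, destructive interference in reflection requires 2 n t = (m + ½) λ.
Minimum at m = 0: t = λ / (4 n) = 583 / (4 × 1.45) = 101 nm.

101 nm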